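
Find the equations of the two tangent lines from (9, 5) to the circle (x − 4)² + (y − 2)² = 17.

A line y − (5) = m(x − (9)) is tangent when its distance from (4, 2) is √17:
(−5m − (−3))² = 17(m² + 1)
4m² − 15m − 4 = 0, so m = 4 or m = −1/4.
With m = 4: 4x − y = 31. With m = −1/4: x + 4y = 29.

4x − y = 31 and x + 4y = 29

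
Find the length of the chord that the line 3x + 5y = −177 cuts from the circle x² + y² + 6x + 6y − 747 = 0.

3√34

Centre (−3, −3), r² = 765. Perpendicular distance d from centre to line = |153| / √34 = 153/√34.
Half the chord is √(r² − d²) = √(153/2), so the full chord is 3√34.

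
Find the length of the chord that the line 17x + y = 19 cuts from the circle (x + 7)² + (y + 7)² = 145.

√290

Substitute y = −17x + 19:
290x² − 870x + 580 = 0  ⟹  x² − 3x + 2 = 0
x = 2 or x = 1, giving (2, −15) and (1, 2).
Chord length = distance between (2, −15) and (1, 2) = √290 = √290.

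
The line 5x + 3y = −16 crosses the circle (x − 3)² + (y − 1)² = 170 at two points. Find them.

Express y = (−16 − 5x)/3 and substitute into the circle:
34x² + 136x − 1088 = 0  ⟹  x² + 4x − 32 = 0
x = 4 or x = −8, giving (4, −12) and (−8, 8).

(−8, 8) and (4, −12)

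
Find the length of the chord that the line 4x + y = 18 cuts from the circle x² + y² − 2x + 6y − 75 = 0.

Express y = −4x + 18 and substitute into the circle:
17x² − 170x + 357 = 0  ⟹  x² − 10x + 21 = 0
x = 7 or x = 3, giving (7, −10) and (3, 6).
|(7, −10) − (3, 6)| = √((4)² + (−16)²) = 4√17.

4√17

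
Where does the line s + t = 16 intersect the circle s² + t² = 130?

Substitute t = −s + 16:
2s² − 32s + 126 = 0  ⟹  s² − 16s + 63 = 0
s = 9 or s = 7, giving (9, 7) and (7, 9).

(7, 9) and (9, 7)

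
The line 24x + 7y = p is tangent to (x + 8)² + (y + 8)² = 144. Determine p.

p = −548 or p = 52

For a tangent, require d(centre, line) = r = 12.
|24·(−8) + 7·(−8) − p| / √625 = 12
|p − (−248)| = 12·25, so p = 52 or p = −548.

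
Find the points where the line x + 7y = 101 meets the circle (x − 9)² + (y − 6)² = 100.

Substitute y = (101 − x)/7:
50x² − 1000x + 2550 = 0  ⟹  x² − 20x + 51 = 0
x = 17 or x = 3, giving (17, 12) and (3, 14).

(3, 14) and (17, 12)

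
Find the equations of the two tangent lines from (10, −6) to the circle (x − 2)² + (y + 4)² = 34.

A line y − (−6) = m(x − (10)) is tangent when its distance from (2, −4) is √34:
(−8m − (2))² = 34(m² + 1)
15m² + 16m − 15 = 0, so m = −5/3 or m = 3/5.
Through (10, −6) these give 5x + 3y = 32 and 3x − 5y = 60.

5x + 3y = 32 and 3x − 5y = 60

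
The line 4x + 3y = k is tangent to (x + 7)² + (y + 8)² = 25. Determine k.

Tangency holds when the distance from the centre (−7, −8) to the line equals the radius 5:
|4·(−7) + 3·(−8) − k| / √25 = 5
|k − (−52)| = 5·5, so k = −27 or k = −77.

k = −77 or k = −27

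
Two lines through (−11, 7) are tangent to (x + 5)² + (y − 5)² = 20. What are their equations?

Let a tangent through (−11, 7) have slope m. Its distance from (−5, 5) must equal 2√5:
(6m − (−2))² = 20(m² + 1)
2m² + 3m − 2 = 0, so m = −2 or m = 1/2.
With m = −2: 2x + y = −15. With m = 1/2: x − 2y = −25.

2x + y = −15 and x − 2y = −25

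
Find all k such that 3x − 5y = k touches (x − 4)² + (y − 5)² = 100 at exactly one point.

Tangency holds when the distance from the centre (4, 5) to the line equals the radius 10:
|3·4 − 5·5 − k| / √34 = 10
|k − (−13)| = 10√34.

k = −13 ± 10√34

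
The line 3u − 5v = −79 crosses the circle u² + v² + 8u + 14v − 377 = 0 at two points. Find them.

(−23, 2) and (−3, 14)

Express v = (79 + 3u)/5 and substitute into the circle:
34u² + 884u + 2346 = 0  ⟹  u² + 26u + 69 = 0
u = −3 or u = −23, giving (−3, 14) and (−23, 2).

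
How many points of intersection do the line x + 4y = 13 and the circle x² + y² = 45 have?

Centre (0, 0), r² = 45. Distance² from centre to line = (−13)²/17 = 169/17.
Since d² < r², the line cuts the circle twice.

2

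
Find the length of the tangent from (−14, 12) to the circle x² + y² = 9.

With centre O = (0, 0), |OP|² = 340 and r² = 9.
The tangent meets the radius at right angles, so tangent² = |PO|² − r² = 340 − 9 = 331.

√331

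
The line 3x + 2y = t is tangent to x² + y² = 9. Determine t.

Tangency holds when the distance from the centre (0, 0) to the line equals the radius 3:
|3·0 + 2·0 − t| / √13 = 3
|t| = 3√13.

t = ±3√13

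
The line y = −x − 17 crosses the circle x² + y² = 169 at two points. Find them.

Substitute y = −x − 17:
2x² + 34x + 120 = 0  ⟹  x² + 17x + 60 = 0
x = −5 or x = −12, giving (−5, −12) and (−12, −5).

(−12, −5) and (−5, −12)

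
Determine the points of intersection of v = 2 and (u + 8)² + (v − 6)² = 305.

Substitute v = 2:
u² + 16u − 225 = 0
u = 9 or u = −25, giving (9, 2) and (−25, 2).

(−25, 2) and (9, 2)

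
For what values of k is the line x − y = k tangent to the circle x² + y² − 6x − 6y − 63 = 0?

k = ±9√2

Tangency holds when the distance from the centre (3, 3) to the line equals the radius 9:
|1·3 − 1·3 − k| / √2 = 9
|k| = 9√2.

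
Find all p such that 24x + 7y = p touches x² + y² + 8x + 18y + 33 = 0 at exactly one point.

The line touches the circle iff its distance from (−4, −9) is 8:
|24·(−4) + 7·(−9) − p| / √625 = 8
|p − (−159)| = 8·25, so p = 41 or p = −359.

p = −359 or p = 41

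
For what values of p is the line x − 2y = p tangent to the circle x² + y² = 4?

p = ±2√5

The line touches the circle iff its distance from (0, 0) is 2:
|1·0 − 2·0 − p| / √5 = 2
|p| = 2√5.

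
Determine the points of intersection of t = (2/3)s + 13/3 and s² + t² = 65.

(−8, −1) and (4, 7)

Substitute t = (13 + 2s)/3:
13s² + 52s − 416 = 0  ⟹  s² + 4s − 32 = 0
s = 4 or s = −8, giving (4, 7) and (−8, −1).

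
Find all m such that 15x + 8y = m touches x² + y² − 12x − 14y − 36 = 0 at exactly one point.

m = −41 or m = 333

The line touches the circle iff its distance from (6, 7) is 11:
|15·6 + 8·7 − m| / √289 = 11
|m − (146)| = 11·17, so m = 333 or m = −41.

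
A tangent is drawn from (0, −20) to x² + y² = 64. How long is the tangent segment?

4√21

With centre O = (0, 0), |OP|² = 400 and r² = 64.
By the tangent–radius right angle, tangent length = √(|PO|² − r²) = √336 = 4√21.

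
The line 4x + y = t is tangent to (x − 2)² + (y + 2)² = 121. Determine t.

t = 6 ± 11√17

For a tangent, require d(centre, line) = r = 11.
|4·2 + 1·(−2) − t| / √17 = 11
|t − (6)| = 11√17.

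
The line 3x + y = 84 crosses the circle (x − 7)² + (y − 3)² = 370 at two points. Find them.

(24, 12) and (26, 6)

From the line, y = −3x + 84. Substituting:
10x² − 500x + 6240 = 0  ⟹  x² − 50x + 624 = 0
x = 26 or x = 24, giving (26, 6) and (24, 12).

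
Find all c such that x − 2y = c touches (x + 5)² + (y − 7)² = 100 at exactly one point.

c = −19 ± 10√5

The line touches the circle iff its distance from (−5, 7) is 10:
|1·(−5) − 2·7 − c| / √5 = 10
|c − (−19)| = 10√5.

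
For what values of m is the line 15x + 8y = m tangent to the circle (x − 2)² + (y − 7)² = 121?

m = −101 or m = 273

The line touches the circle iff its distance from (2, 7) is 11:
|15·2 + 8·7 − m| / √289 = 11
|m − (86)| = 11·17, so m = 273 or m = −101.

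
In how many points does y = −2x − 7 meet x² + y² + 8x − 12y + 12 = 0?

Centre (−4, 6), r² = 40. Distance² from centre to line = (5)²/5 = 5.
Since d² < r², the line cuts the circle twice.

2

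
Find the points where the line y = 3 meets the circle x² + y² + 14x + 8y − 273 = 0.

(−24, 3) and (10, 3)

Express y = 3 and substitute into the circle:
x² + 14x − 240 = 0
x = 10 or x = −24, giving (10, 3) and (−24, 3).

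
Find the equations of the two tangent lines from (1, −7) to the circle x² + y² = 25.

A line y − (−7) = m(x − (1)) is tangent when its distance from (0, 0) is 5:
[m·(−1) − (7)]² = 25(m² + 1)
12m² − 7m − 12 = 0, so m = −3/4 or m = 4/3.
Through (1, −7) these give 3x + 4y = −25 and 4x − 3y = 25.

3x + 4y = −25 and 4x − 3y = 25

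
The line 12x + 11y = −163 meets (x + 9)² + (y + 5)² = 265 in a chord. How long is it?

Centre (−9, −5), r² = 265. Perpendicular distance d from centre to line = |0| / √265 = 0/√265.
Chord = 2√(r² − d²) = 2·√(265) = 2√265.

2√265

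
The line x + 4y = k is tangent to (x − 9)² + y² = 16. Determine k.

k = 9 ± 4√17

The line touches the circle iff its distance from (9, 0) is 4:
|1·9 + 4·0 − k| / √17 = 4
|k − (9)| = 4√17.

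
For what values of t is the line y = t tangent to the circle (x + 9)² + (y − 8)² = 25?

The line touches the circle iff its distance from (−9, 8) is 5:
|0·(−9) + 1·8 − t| / √1 = 5
|t − (8)| = 5, so t = 13 or t = 3.

t = 3 or t = 13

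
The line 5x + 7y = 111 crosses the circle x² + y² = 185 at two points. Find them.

From the line, y = (111 − 5x)/7. Substituting:
74x² − 1110x + 3256 = 0  ⟹  x² − 15x + 44 = 0
x = 11 or x = 4, giving (11, 8) and (4, 13).

(4, 13) and (11, 8)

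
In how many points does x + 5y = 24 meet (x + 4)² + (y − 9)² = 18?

2

d² = (1·(−4) + 5·9 − (24))²/26 = 289/26; r² = 18.
Since d² < r², the line cuts the circle twice.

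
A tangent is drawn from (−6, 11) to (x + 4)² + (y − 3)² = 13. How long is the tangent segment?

√55

Centre (−4, 3), r² = 13. |PO|² = (−2)² + (8)² = 68.
By the tangent–radius right angle, tangent length = √(|PO|² − r²) = √55.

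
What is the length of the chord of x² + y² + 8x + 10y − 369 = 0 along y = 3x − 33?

Centre (−4, −5), r² = 410. Perpendicular distance d from centre to line = |−40| / √10 = 40/√10.
Half the chord is √(r² − d²) = √(250), so the full chord is 10√10.

10√10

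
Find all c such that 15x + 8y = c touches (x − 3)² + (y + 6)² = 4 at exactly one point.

For a tangent, require d(centre, line) = r = 2.
|15·3 + 8·(−6) − c| / √289 = 2
|c − (−3)| = 2·17, so c = 31 or c = −37.

c = −37 or c = 31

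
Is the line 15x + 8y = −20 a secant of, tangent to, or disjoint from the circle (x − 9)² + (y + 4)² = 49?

Substituting the line into the circle gives 289x² − 1512x + 2192 = 0.
Discriminant = (−1512)² − 4·289·(2192) = −247808 < 0.
No real roots: the line does not meet the circle.

disjoint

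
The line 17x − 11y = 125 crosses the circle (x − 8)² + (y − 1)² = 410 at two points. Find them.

From the line, y = (−125 + 17x)/11. Substituting:
410x² − 6560x − 23370 = 0  ⟹  x² − 16x − 57 = 0
x = 19 or x = −3, giving (19, 18) and (−3, −16).

(−3, −16) and (19, 18)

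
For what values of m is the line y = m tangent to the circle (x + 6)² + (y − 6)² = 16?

The line touches the circle iff its distance from (−6, 6) is 4:
|0·(−6) + 1·6 − m| / √1 = 4
|m − (6)| = 4, so m = 10 or m = 2.

m = 2 or m = 10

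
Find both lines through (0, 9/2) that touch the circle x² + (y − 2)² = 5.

A line y − (9/2) = m(x − (0)) is tangent when its distance from (0, 2) is √5:
(0m − (−5/2))² = 5(m² + 1)
4m² − 1 = 0, so m = −1/2 or m = 1/2.
With m = −1/2: x + 2y = 9. With m = 1/2: x − 2y = −9.

x + 2y = 9 and x − 2y = −9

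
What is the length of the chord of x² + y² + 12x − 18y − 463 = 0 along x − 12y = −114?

From the line, y = (114 + x)/12. Substituting:
145x² + 1740x − 78300 = 0  ⟹  x² + 12x − 540 = 0
x = 18 or x = −30, giving (18, 11) and (−30, 7).
Chord length = distance between (18, 11) and (−30, 7) = √2320 = 4√145.

4√145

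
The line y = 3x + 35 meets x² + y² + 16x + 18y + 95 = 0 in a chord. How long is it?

Centre (−8, −9), r² = 50. Perpendicular distance d from centre to line = |20| / √10 = 20/√10.
Chord = 2√(r² − d²) = 2·√(10) = 2√10.

2√10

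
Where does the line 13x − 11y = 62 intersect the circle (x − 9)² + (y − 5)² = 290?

Substitute y = (−62 + 13x)/11:
290x² − 5220x − 11600 = 0  ⟹  x² − 18x − 40 = 0
x = 20 or x = −2, giving (20, 18) and (−2, −8).

(−2, −8) and (20, 18)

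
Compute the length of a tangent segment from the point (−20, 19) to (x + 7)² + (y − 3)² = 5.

2√105

The centre is (−7, 3) and r = √5. The square of the distance from P to the centre is 169 + 256 = 425.
By the tangent–radius right angle, tangent length = √(|PO|² − r²) = √420 = 2√105.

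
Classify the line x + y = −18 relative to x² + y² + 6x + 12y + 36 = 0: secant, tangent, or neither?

Substituting the line into the circle gives 2x² + 30x + 144 = 0.
Discriminant = (30)² − 4·2·(144) = −252 < 0.
No real roots: the line does not meet the circle.

neither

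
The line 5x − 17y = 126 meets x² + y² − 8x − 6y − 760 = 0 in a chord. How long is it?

Express y = (−126 + 5x)/17 and substitute into the circle:
314x² − 4082x − 190912 = 0  ⟹  x² − 13x − 608 = 0
x = 32 or x = −19, giving (32, 2) and (−19, −13).
Chord length = distance between (32, 2) and (−19, −13) = √2826 = 3√314.

3√314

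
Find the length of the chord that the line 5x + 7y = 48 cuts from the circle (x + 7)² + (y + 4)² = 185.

√74

From the line, y = (48 − 5x)/7. Substituting:
74x² − 74x − 888 = 0  ⟹  x² − x − 12 = 0
x = 4 or x = −3, giving (4, 4) and (−3, 9).
Chord length = distance between (4, 4) and (−3, 9) = √74 = √74.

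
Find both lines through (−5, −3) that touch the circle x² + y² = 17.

x + 4y = −17 and 4x − y = −17

Write the tangent as mx − y + (−3 − m·(−5)) = 0 and set its distance from the centre to √17:
[m·(5) − (3)]² = 17(m² + 1)
4m² − 15m − 4 = 0, so m = −1/4 or m = 4.
Through (−5, −3) these give x + 4y = −17 and 4x − y = −17.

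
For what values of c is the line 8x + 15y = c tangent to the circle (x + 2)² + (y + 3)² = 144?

Tangency holds when the distance from the centre (−2, −3) to the line equals the radius 12:
|8·(−2) + 15·(−3) − c| / √289 = 12
|c − (−61)| = 12·17, so c = 143 or c = −265.

c = −265 or c = 143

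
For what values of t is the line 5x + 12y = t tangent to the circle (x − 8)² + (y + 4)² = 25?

t = −73 or t = 57

For a tangent, require d(centre, line) = r = 5.
|5·8 + 12·(−4) − t| / √169 = 5
|t − (−8)| = 5·13, so t = 57 or t = −73.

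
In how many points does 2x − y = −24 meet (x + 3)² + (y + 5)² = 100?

Substituting the line into the circle gives 5x² + 122x + 750 = 0.
Discriminant = (122)² − 4·5·(750) = −116 < 0.
No real roots: the line does not meet the circle.

0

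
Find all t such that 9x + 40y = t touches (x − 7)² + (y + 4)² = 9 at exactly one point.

The line touches the circle iff its distance from (7, −4) is 3:
|9·7 + 40·(−4) − t| / √1681 = 3
|t − (−97)| = 3·41, so t = 26 or t = −220.

t = −220 or t = 26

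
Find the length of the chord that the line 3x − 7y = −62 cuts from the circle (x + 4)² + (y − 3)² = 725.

The distance from (−4, 3) to the line is 29/√58, and r² = 725.
Chord = 2√(r² − d²) = 2·√(1421/2) = 7√58.

7√58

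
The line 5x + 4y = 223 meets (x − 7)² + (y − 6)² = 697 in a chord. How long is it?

2√41

The distance from (7, 6) to the line is 164/√41, and r² = 697.
Chord = 2√(r² − d²) = 2·√(41) = 2√41.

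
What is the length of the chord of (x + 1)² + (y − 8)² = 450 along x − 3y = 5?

12√10

From the line, y = (−5 + x)/3. Substituting:
10x² − 40x − 3200 = 0  ⟹  x² − 4x − 320 = 0
x = 20 or x = −16, giving (20, 5) and (−16, −7).
|(20, 5) − (−16, −7)| = √((36)² + (12)²) = 12√10.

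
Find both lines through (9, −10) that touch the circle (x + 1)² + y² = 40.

A line y − (−10) = m(x − (9)) is tangent when its distance from (−1, 0) is 2√10:
[m·(−10) − (10)]² = 40(m² + 1)
3m² + 10m + 3 = 0, so m = −1/3 or m = −3.
Through (9, −10) these give x + 3y = −21 and 3x + y = 17.

x + 3y = −21 and 3x + y = 17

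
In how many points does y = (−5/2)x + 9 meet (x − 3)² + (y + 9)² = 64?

2

Centre (3, −9), r² = 64. Distance² from centre to line = (−21)²/29 = 441/29.
Since d² < r², the line cuts the circle twice.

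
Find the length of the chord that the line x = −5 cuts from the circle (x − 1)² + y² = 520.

44

The line gives x = −5. Substituting into the circle:
y² − 484 = 0
y = 22 or y = −22, giving (−5, 22) and (−5, −22).
Chord length = distance between (−5, 22) and (−5, −22) = √1936 = 44.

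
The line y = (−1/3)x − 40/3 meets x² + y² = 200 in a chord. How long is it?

4√10

Express y = (−40 − x)/3 and substitute into the circle:
10x² + 80x − 200 = 0  ⟹  x² + 8x − 20 = 0
x = 2 or x = −10, giving (2, −14) and (−10, −10).
|(2, −14) − (−10, −10)| = √((12)² + (−4)²) = 4√10.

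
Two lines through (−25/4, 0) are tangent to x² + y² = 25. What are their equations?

A line y − (0) = m(x − (−25/4)) is tangent when its distance from (0, 0) is 5:
(25/4m − (0))² = 25(m² + 1)
9m² − 16 = 0, so m = −4/3 or m = 4/3.
Through (−25/4, 0) these give 4x + 3y = −25 and 4x − 3y = −25.

4x + 3y = −25 and 4x − 3y = −25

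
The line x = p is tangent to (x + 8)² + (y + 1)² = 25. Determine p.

The line touches the circle iff its distance from (−8, −1) is 5:
|1·(−8) + 0·(−1) − p| / √1 = 5
|p − (−8)| = 5, so p = −3 or p = −13.

p = −13 or p = −3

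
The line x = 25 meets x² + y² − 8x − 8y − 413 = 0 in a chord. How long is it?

The line gives x = 25. Substituting into the circle:
y² − 8y + 12 = 0
y = 6 or y = 2, giving (25, 6) and (25, 2).
|(25, 6) − (25, 2)| = √((0)² + (4)²) = 4.

4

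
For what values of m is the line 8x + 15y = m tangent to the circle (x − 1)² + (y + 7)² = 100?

m = −267 or m = 73

Tangency holds when the distance from the centre (1, −7) to the line equals the radius 10:
|8·1 + 15·(−7) − m| / √289 = 10
|m − (−97)| = 10·17, so m = 73 or m = −267.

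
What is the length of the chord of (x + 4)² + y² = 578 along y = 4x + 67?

The distance from (−4, 0) to the line is 51/√17, and r² = 578.
Half the chord is √(r² − d²) = √(425), so the full chord is 10√17.

10√17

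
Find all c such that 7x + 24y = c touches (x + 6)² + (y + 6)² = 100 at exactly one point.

c = −436 or c = 64

Tangency holds when the distance from the centre (−6, −6) to the line equals the radius 10:
|7·(−6) + 24·(−6) − c| / √625 = 10
|c − (−186)| = 10·25, so c = 64 or c = −436.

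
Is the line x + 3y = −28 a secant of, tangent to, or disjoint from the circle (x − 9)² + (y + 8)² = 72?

secant

Substituting the line into the circle gives 10x² − 154x + 97 = 0.
Discriminant = (−154)² − 4·10·(97) = 19836 > 0.
Two real roots: the line is a secant.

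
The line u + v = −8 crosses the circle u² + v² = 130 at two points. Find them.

From the line, v = −u − 8. Substituting:
2u² + 16u − 66 = 0  ⟹  u² + 8u − 33 = 0
u = 3 or u = −11, giving (3, −11) and (−11, 3).

(−11, 3) and (3, −11)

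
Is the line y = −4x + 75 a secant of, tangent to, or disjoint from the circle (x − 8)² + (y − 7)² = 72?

d² = (4·8 + 1·7 − (75))²/17 = 1296/17; r² = 72.
Since d² > r², the line lies outside the circle.

disjoint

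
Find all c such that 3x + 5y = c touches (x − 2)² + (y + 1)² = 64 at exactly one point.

c = 1 ± 8√34

Tangency holds when the distance from the centre (2, −1) to the line equals the radius 8:
|3·2 + 5·(−1) − c| / √34 = 8
|c − (1)| = 8√34.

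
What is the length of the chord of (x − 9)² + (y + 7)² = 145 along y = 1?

Substitute y = 1:
x² − 18x = 0
x = 18 or x = 0, giving (18, 1) and (0, 1).
Chord length = distance between (18, 1) and (0, 1) = √324 = 18.

18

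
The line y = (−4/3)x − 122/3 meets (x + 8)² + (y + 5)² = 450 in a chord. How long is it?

Centre (−8, −5), r² = 450. Perpendicular distance d from centre to line = |75| / √25 = 75/√25.
Chord = 2√(r² − d²) = 2·√(225) = 30.

30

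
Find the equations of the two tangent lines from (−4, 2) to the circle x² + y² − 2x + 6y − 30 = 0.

Write the tangent as mx − y + (2 − m·(−4)) = 0 and set its distance from the centre to 2√10:
[m·(5) − (−5)]² = 40(m² + 1)
3m² − 10m + 3 = 0, so m = 3 or m = 1/3.
With m = 3: 3x − y = −14. With m = 1/3: x − 3y = −10.

3x − y = −14 and x − 3y = −10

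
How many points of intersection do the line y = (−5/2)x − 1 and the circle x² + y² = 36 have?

2

Centre (0, 0), r² = 36. Distance² from centre to line = (2)²/29 = 4/29.
Since d² < r², the line cuts the circle twice.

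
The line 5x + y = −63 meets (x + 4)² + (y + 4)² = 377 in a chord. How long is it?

7√26

The distance from (−4, −4) to the line is 39/√26, and r² = 377.
Chord = 2√(r² − d²) = 2·√(637/2) = 7√26.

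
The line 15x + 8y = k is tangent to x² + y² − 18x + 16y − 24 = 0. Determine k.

k = −150 or k = 292

The line touches the circle iff its distance from (9, −8) is 13:
|15·9 + 8·(−8) − k| / √289 = 13
|k − (71)| = 13·17, so k = 292 or k = −150.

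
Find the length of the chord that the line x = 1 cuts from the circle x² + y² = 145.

Centre (0, 0), r² = 145. Perpendicular distance d from centre to line = |−1| / √1 = 1.
Half the chord is √(r² − d²) = √(144), so the full chord is 24.

24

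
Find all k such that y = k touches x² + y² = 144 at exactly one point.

k = −12 or k = 12

Tangency holds when the distance from the centre (0, 0) to the line equals the radius 12:
|0·0 + 1·0 − k| / √1 = 12
|k| = 12, so k = 12 or k = −12.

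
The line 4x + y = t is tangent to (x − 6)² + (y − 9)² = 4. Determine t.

t = 33 ± 2√17

Tangency holds when the distance from the centre (6, 9) to the line equals the radius 2:
|4·6 + 1·9 − t| / √17 = 2
|t − (33)| = 2√17.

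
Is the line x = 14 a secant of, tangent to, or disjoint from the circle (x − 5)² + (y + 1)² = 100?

secant

Substituting the line into the circle gives y² + 2y − 18 = 0.
Δ = 4 − (−72) = 76.
Two real roots: the line is a secant.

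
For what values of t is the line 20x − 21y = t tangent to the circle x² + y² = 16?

t = −116 or t = 116

For a tangent, require d(centre, line) = r = 4.
|20·0 − 21·0 − t| / √841 = 4
|t| = 4·29, so t = 116 or t = −116.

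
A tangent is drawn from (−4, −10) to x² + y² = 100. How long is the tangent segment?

4

Centre (0, 0), r² = 100. |PO|² = (−4)² + (−10)² = 116.
The tangent meets the radius at right angles, so tangent² = |PO|² − r² = 116 − 100 = 16.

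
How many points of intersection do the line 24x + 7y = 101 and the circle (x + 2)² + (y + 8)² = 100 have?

2

Centre (−2, −8), r² = 100. Distance² from centre to line = (−205)²/625 = 1681/25.
Since d² < r², the line cuts the circle twice.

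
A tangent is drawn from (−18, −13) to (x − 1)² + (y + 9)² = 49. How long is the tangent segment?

2√82

With centre O = (1, −9), |OP|² = 377 and r² = 49.
Power of the point: PT² = |PO|² − r² = 328, so PT = 2√82.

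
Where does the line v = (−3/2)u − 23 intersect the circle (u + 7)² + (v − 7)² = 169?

(−20, 7) and (−12, −5)

Express v = (−46 − 3u)/2 and substitute into the circle:
13u² + 416u + 3120 = 0  ⟹  u² + 32u + 240 = 0
u = −12 or u = −20, giving (−12, −5) and (−20, 7).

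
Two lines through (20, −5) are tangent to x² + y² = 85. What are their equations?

6x + 7y = 85 and 2x − 9y = 85

A line y − (−5) = m(x − (20)) is tangent when its distance from (0, 0) is √85:
[m·(−20) − (5)]² = 85(m² + 1)
63m² + 40m − 12 = 0, so m = −6/7 or m = 2/9.
With m = −6/7: 6x + 7y = 85. With m = 2/9: 2x − 9y = 85.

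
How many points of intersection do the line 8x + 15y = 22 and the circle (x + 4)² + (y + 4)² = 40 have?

0

Substituting the line into the circle gives 289x² + 488x + 1324 = 0.
Δ = 238144 − 1530544 = −1292400.
No real roots: the line does not meet the circle.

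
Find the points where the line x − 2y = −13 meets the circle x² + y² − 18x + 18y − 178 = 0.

From the line, y = (13 + x)/2. Substituting:
5x² − 10x − 75 = 0  ⟹  x² − 2x − 15 = 0
x = 5 or x = −3, giving (5, 9) and (−3, 5).

(−3, 5) and (5, 9)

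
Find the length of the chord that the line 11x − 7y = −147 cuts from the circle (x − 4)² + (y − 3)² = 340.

2√170

From the line, y = (147 + 11x)/7. Substituting:
170x² + 2380x = 0  ⟹  x² + 14x = 0
x = 0 or x = −14, giving (0, 21) and (−14, −1).
Chord length = distance between (0, 21) and (−14, −1) = √680 = 2√170.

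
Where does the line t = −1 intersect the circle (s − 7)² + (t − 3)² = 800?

(−21, −1) and (35, −1)

Express t = −1 and substitute into the circle:
s² − 14s − 735 = 0
s = 35 or s = −21, giving (35, −1) and (−21, −1).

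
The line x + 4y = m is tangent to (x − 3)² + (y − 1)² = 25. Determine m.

m = 7 ± 5√17

For a tangent, require d(centre, line) = r = 5.
|1·3 + 4·1 − m| / √17 = 5
|m − (7)| = 5√17.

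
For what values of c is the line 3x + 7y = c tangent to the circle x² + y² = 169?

c = ±13√58

Tangency holds when the distance from the centre (0, 0) to the line equals the radius 13:
|3·0 + 7·0 − c| / √58 = 13
|c| = 13√58.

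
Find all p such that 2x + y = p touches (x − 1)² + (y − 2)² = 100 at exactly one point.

The line touches the circle iff its distance from (1, 2) is 10:
|2·1 + 1·2 − p| / √5 = 10
|p − (4)| = 10√5.

p = 4 ± 10√5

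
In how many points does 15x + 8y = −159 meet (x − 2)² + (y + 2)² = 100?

Substituting the line into the circle gives 289x² + 4034x + 14305 = 0.
Δ = 16273156 − 16536580 = −263424.
No real roots: the line does not meet the circle.

0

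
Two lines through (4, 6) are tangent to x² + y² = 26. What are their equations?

5x + y = 26 and x − 5y = −26

Let a tangent through (4, 6) have slope m. Its distance from (0, 0) must equal √26:
(−4m − (−6))² = 26(m² + 1)
5m² + 24m − 5 = 0, so m = −5 or m = 1/5.
Through (4, 6) these give 5x + y = 26 and x − 5y = −26.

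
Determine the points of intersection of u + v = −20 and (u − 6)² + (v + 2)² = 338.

(−11, −9) and (−1, −19)

Substitute v = −u − 20:
2u² + 24u + 22 = 0  ⟹  u² + 12u + 11 = 0
u = −1 or u = −11, giving (−1, −19) and (−11, −9).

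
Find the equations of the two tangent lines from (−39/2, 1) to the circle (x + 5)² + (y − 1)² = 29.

2x − 5y = −44 and 2x + 5y = −34

Write the tangent as mx − y + (1 − m·(−39/2)) = 0 and set its distance from the centre to √29:
(29/2m − (0))² = 29(m² + 1)
25m² − 4 = 0, so m = 2/5 or m = −2/5.
With m = 2/5: 2x − 5y = −44. With m = −2/5: 2x + 5y = −34.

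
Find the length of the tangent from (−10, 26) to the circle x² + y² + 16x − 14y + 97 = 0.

√349

The centre is (−8, 7) and r = 4. The square of the distance from P to the centre is 4 + 361 = 365.
Power of the point: PT² = |PO|² − r² = 349, so PT = √349.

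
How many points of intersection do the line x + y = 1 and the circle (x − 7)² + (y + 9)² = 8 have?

Centre (7, −9), r² = 8. Distance² from centre to line = (−3)²/2 = 9/2.
Since d² < r², the line cuts the circle twice.

2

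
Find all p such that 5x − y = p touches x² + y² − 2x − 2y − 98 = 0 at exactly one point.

For a tangent, require d(centre, line) = r = 10.
|5·1 − 1·1 − p| / √26 = 10
|p − (4)| = 10√26.

p = 4 ± 10√26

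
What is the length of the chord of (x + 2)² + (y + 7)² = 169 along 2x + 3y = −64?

From the line, y = (−64 − 2x)/3. Substituting:
13x² + 208x + 364 = 0  ⟹  x² + 16x + 28 = 0
x = −2 or x = −14, giving (−2, −20) and (−14, −12).
Chord length = distance between (−2, −20) and (−14, −12) = √208 = 4√13.

4√13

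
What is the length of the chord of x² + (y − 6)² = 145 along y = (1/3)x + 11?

Substitute y = (33 + x)/3:
10x² + 30x − 1080 = 0  ⟹  x² + 3x − 108 = 0
x = 9 or x = −12, giving (9, 14) and (−12, 7).
|(9, 14) − (−12, 7)| = √((21)² + (7)²) = 7√10.

7√10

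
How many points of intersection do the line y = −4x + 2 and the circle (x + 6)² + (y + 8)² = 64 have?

Substituting the line into the circle gives 17x² − 68x + 72 = 0.
Discriminant = (−68)² − 4·17·(72) = −272 < 0.
No real roots: the line does not meet the circle.

0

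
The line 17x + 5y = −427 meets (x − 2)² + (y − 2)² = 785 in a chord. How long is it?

√314

Centre (2, 2), r² = 785. Perpendicular distance d from centre to line = |471| / √314 = 471/√314.
Chord = 2√(r² − d²) = 2·√(157/2) = √314.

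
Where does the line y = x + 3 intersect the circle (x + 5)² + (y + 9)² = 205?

Substitute y = x + 3:
2x² + 34x − 36 = 0  ⟹  x² + 17x − 18 = 0
x = 1 or x = −18, giving (1, 4) and (−18, −15).

(−18, −15) and (1, 4)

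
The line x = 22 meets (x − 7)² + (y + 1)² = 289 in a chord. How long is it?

Centre (7, −1), r² = 289. Perpendicular distance d from centre to line = |−15| / √1 = 15.
Half the chord is √(r² − d²) = √(64), so the full chord is 16.

16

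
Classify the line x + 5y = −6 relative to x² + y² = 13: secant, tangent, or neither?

Substituting the line into the circle gives 26x² + 12x − 289 = 0.
Δ = 144 − (−30056) = 30200.
Two real roots: the line is a secant.

secant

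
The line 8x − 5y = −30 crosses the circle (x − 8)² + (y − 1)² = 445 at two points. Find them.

(−10, −10) and (10, 22)

Express y = (30 + 8x)/5 and substitute into the circle:
89x² − 8900 = 0  ⟹  x² − 100 = 0
x = 10 or x = −10, giving (10, 22) and (−10, −10).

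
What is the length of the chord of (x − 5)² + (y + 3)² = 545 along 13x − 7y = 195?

The distance from (5, −3) to the line is 109/√218, and r² = 545.
Chord = 2√(r² − d²) = 2·√(981/2) = 3√218.

3√218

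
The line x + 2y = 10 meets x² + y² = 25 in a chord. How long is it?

The distance from (0, 0) to the line is 10/√5, and r² = 25.
Chord = 2√(r² − d²) = 2·√(5) = 2√5.

2√5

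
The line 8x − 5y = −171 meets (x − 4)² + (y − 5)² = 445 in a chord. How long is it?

Centre (4, 5), r² = 445. Perpendicular distance d from centre to line = |178| / √89 = 178/√89.
Chord = 2√(r² − d²) = 2·√(89) = 2√89.

2√89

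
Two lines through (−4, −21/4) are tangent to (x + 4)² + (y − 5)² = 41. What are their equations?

Let a tangent through (−4, −21/4) have slope m. Its distance from (−4, 5) must equal √41:
[m·(0) − (41/4)]² = 41(m² + 1)
16m² − 25 = 0, so m = 5/4 or m = −5/4.
Through (−4, −21/4) these give 5x − 4y = 1 and 5x + 4y = −41.

5x − 4y = 1 and 5x + 4y = −41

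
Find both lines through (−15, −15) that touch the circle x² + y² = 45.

Write the tangent as mx − y + (−15 − m·(−15)) = 0 and set its distance from the centre to 3√5:
[m·(15) − (15)]² = 45(m² + 1)
2m² − 5m + 2 = 0, so m = 2 or m = 1/2.
Through (−15, −15) these give 2x − y = −15 and x − 2y = 15.

2x − y = −15 and x − 2y = 15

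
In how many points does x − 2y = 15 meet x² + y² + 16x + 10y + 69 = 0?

d² = (1·(−8) − 2·(−5) − (15))²/5 = 169/5; r² = 20.
Since d² > r², the line lies outside the circle.

0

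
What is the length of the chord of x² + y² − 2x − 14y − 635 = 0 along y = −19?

6

The distance from (1, 7) to the line is 26, and r² = 685.
Half the chord is √(r² − d²) = √(9), so the full chord is 6.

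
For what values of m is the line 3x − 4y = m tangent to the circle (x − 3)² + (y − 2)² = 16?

m = −19 or m = 21

For a tangent, require d(centre, line) = r = 4.
|3·3 − 4·2 − m| / √25 = 4
|m − (1)| = 4·5, so m = 21 or m = −19.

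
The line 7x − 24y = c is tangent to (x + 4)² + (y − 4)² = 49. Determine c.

c = −299 or c = 51

For a tangent, require d(centre, line) = r = 7.
|7·(−4) − 24·4 − c| / √625 = 7
|c − (−124)| = 7·25, so c = 51 or c = −299.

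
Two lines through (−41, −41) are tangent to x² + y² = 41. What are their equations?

4x − 5y = 41 and 5x − 4y = −41

Write the tangent as mx − y + (−41 − m·(−41)) = 0 and set its distance from the centre to √41:
(41m − (41))² = 41(m² + 1)
20m² − 41m + 20 = 0, so m = 4/5 or m = 5/4.
With m = 4/5: 4x − 5y = 41. With m = 5/4: 5x − 4y = −41.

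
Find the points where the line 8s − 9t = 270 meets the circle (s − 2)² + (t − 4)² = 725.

From the line, t = (−270 + 8s)/9. Substituting:
145s² − 5220s + 35235 = 0  ⟹  s² − 36s + 243 = 0
s = 27 or s = 9, giving (27, −6) and (9, −22).

(9, −22) and (27, −6)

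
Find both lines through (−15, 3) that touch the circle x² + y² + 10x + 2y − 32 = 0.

3x − 7y = −66 and 7x + 3y = −96

Let a tangent through (−15, 3) have slope m. Its distance from (−5, −1) must equal √58:
(10m − (−4))² = 58(m² + 1)
21m² + 40m − 21 = 0, so m = 3/7 or m = −7/3.
With m = 3/7: 3x − 7y = −66. With m = −7/3: 7x + 3y = −96.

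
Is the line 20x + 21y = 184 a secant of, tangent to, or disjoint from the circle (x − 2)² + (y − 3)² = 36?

d² = (20·2 + 21·3 − (184))²/841 = 6561/841; r² = 36.
Since d² < r², the line cuts the circle twice.

secant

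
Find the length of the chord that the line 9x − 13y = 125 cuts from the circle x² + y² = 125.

From the line, y = (−125 + 9x)/13. Substituting:
250x² − 2250x − 5500 = 0  ⟹  x² − 9x − 22 = 0
x = 11 or x = −2, giving (11, −2) and (−2, −11).
|(11, −2) − (−2, −11)| = √((13)² + (9)²) = 5√10.

5√10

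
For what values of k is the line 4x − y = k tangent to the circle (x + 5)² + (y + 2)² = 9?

The line touches the circle iff its distance from (−5, −2) is 3:
|4·(−5) − 1·(−2) − k| / √17 = 3
|k − (−18)| = 3√17.

k = −18 ± 3√17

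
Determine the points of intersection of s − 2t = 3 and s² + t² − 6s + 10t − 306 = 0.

Substitute t = (−3 + s)/2:
5s² − 10s − 1275 = 0  ⟹  s² − 2s − 255 = 0
s = 17 or s = −15, giving (17, 7) and (−15, −9).

(−15, −9) and (17, 7)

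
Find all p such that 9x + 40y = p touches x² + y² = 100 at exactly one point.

p = −410 or p = 410

For a tangent, require d(centre, line) = r = 10.
|9·0 + 40·0 − p| / √1681 = 10
|p| = 10·41, so p = 410 or p = −410.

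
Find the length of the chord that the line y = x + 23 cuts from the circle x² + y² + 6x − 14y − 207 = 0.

From the line, y = x + 23. Substituting:
2x² + 38x = 0  ⟹  x² + 19x = 0
x = 0 or x = −19, giving (0, 23) and (−19, 4).
|(0, 23) − (−19, 4)| = √((19)² + (19)²) = 19√2.

19√2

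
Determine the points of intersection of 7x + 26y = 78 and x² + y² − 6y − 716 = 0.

Substitute y = (78 − 7x)/26:
725x² − 490100 = 0  ⟹  x² − 676 = 0
x = 26 or x = −26, giving (26, −4) and (−26, 10).

(−26, 10) and (26, −4)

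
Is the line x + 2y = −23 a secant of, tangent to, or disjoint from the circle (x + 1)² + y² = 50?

disjoint

d² = (1·(−1) + 2·0 − (−23))²/5 = 484/5; r² = 50.
Since d² > r², the line lies outside the circle.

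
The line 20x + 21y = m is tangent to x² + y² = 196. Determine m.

The line touches the circle iff its distance from (0, 0) is 14:
|20·0 + 21·0 − m| / √841 = 14
|m| = 14·29, so m = 406 or m = −406.

m = −406 or m = 406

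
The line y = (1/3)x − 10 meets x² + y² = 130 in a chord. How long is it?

Express y = (−30 + x)/3 and substitute into the circle:
10x² − 60x − 270 = 0  ⟹  x² − 6x − 27 = 0
x = 9 or x = −3, giving (9, −7) and (−3, −11).
Chord length = distance between (9, −7) and (−3, −11) = √160 = 4√10.

4√10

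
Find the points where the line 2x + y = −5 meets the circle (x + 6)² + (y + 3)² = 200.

Substitute y = −2x − 5:
5x² + 20x − 160 = 0  ⟹  x² + 4x − 32 = 0
x = 4 or x = −8, giving (4, −13) and (−8, 11).

(−8, 11) and (4, −13)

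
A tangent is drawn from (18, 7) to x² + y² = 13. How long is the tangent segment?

6√10

With centre O = (0, 0), |OP|² = 373 and r² = 13.
By the tangent–radius right angle, tangent length = √(|PO|² − r²) = √360 = 6√10.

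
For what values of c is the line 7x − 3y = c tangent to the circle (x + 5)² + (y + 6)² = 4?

For a tangent, require d(centre, line) = r = 2.
|7·(−5) − 3·(−6) − c| / √58 = 2
|c − (−17)| = 2√58.

c = −17 ± 2√58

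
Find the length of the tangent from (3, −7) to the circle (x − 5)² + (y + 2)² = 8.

√21

The centre is (5, −2) and r = 2√2. The square of the distance from P to the centre is 4 + 25 = 29.
The tangent meets the radius at right angles, so tangent² = |PO|² − r² = 29 − 8 = 21.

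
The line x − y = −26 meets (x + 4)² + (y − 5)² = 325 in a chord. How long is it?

The distance from (−4, 5) to the line is 17/√2, and r² = 325.
Half the chord is √(r² − d²) = √(361/2), so the full chord is 19√2.

19√2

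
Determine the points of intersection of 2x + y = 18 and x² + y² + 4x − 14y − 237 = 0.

Express y = −2x + 18 and substitute into the circle:
5x² − 40x − 165 = 0  ⟹  x² − 8x − 33 = 0
x = 11 or x = −3, giving (11, −4) and (−3, 24).

(−3, 24) and (11, −4)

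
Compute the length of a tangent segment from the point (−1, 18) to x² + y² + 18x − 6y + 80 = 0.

3√31

With centre O = (−9, 3), |OP|² = 289 and r² = 10.
By the tangent–radius right angle, tangent length = √(|PO|² − r²) = √279 = 3√31.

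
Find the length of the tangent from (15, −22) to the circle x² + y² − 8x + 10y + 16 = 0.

√385

Centre (4, −5), r² = 25. |PO|² = (11)² + (−17)² = 410.
By the tangent–radius right angle, tangent length = √(|PO|² − r²) = √385.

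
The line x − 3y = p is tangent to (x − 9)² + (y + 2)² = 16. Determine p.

The line touches the circle iff its distance from (9, −2) is 4:
|1·9 − 3·(−2) − p| / √10 = 4
|p − (15)| = 4√10.

p = 15 ± 4√10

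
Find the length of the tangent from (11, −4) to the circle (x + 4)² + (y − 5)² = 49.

√257

The centre is (−4, 5) and r = 7. The square of the distance from P to the centre is 225 + 81 = 306.
By the tangent–radius right angle, tangent length = √(|PO|² − r²) = √257.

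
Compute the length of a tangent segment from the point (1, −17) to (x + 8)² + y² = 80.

With centre O = (−8, 0), |OP|² = 370 and r² = 80.
The tangent meets the radius at right angles, so tangent² = |PO|² − r² = 370 − 80 = 290.

√290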